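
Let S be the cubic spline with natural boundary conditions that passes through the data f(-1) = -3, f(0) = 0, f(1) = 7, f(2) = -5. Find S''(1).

Let M_i = S''(x_i). Step sizes h_i = 1, 1, 1; slopes of the chords Δ_i = (y_(i+1) - y_i)/h_i = 3, 7, -12.
  1·M_0 + 4·M_1 + 1·M_2 = 6(Δ_1 - Δ_0) = 24
  1·M_1 + 4·M_2 + 1·M_3 = 6(Δ_2 - Δ_1) = -114
Natural end conditions: M_0 = M_3 = 0.
Solving: M_0 = 0, M_1 = 14, M_2 = -32, M_3 = 0.

-32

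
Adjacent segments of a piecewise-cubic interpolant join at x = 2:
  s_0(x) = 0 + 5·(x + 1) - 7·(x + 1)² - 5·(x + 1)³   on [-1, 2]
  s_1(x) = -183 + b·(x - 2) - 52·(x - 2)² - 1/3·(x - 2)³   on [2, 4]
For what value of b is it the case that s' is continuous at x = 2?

s_0'(x) = 5 - 14·(x + 1) - 15·(x + 1)², so s_0'(2) = -172. On the right, s_1'(2) = b, so b = -172.

-172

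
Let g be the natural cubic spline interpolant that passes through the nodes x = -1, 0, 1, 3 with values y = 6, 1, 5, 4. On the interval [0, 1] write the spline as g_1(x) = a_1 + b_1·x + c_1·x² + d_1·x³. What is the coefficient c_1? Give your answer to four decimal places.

7.6304

Put σ_i = g'' at the i-th knot. Here h = (1, 1, 2) and Δ = (-5, 4, -1/2), so the interior equations h_(i-1)·σ_(i-1) + 2(h_(i-1)+h_i)·σ_i + h_i·σ_(i+1) = 6(Δ_i − Δ_(i-1)) read
  1·σ_0 + 4·σ_1 + 1·σ_2 = 6(Δ_1 - Δ_0) = 54
  1·σ_1 + 6·σ_2 + 2·σ_3 = 6(Δ_2 - Δ_1) = -27
Natural end conditions: σ_0 = σ_3 = 0.
Hence σ_0 = 0, σ_1 = 351/23, σ_2 = -162/23, σ_3 = 0.
On [0, 1], with g_1(x) = a_1 + b_1·x + c_1·x² + d_1·x³: c_1 = σ_1/2 = 351/46, d_1 = (σ_2 - σ_1)/(6h_1) = -171/46, b_1 = Δ_1 - h_1(2σ_1 + σ_2)/6 = 2/23.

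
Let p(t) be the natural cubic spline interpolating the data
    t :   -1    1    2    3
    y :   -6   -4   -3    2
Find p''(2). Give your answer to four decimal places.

Put σ_i = p'' at the i-th knot. Here h = (2, 1, 1) and Δ = (1, 1, 5), so the interior equations h_(i-1)·σ_(i-1) + 2(h_(i-1)+h_i)·σ_i + h_i·σ_(i+1) = 6(Δ_i − Δ_(i-1)) read
  2·σ_0 + 6·σ_1 + 1·σ_2 = 6(Δ_1 - Δ_0) = 0
  1·σ_1 + 4·σ_2 + 1·σ_3 = 6(Δ_2 - Δ_1) = 24
Natural end conditions: σ_0 = σ_3 = 0.
Forward elimination and back-substitution give σ_0 = 0, σ_1 = -24/23, σ_2 = 144/23, σ_3 = 0.

6.2609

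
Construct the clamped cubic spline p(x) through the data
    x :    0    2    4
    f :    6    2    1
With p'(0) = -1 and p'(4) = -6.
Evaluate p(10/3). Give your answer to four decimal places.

3.0185

Put M_i = p'' at the i-th knot. Here h = (2, 2) and Δ = (-2, -1/2), so the interior equations h_(i-1)·M_(i-1) + 2(h_(i-1)+h_i)·M_i + h_i·M_(i+1) = 6(Δ_i − Δ_(i-1)) read
  2·M_0 + 8·M_1 + 2·M_2 = 6(Δ_1 - Δ_0) = 9
Clamped end conditions give two more equations: 2h_0·M_0 + h_0·M_1 = 6(Δ_0 - p'(0)) = -6 and h_1·M_1 + 2h_1·M_2 = 6(p'(4) - Δ_1) = -33.
Solving the tridiagonal system: M_0 = -31/8, M_1 = 19/4, M_2 = -85/8.
On [2, 4], p(x) = 2 - 1/8·(x - 2) + 19/8·(x - 2)² - 41/32·(x - 2)³.
With (x - 2) = 4/3: p(10/3) = 163/54.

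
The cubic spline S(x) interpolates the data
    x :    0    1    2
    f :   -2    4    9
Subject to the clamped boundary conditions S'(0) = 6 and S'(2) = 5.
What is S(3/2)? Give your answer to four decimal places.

6.5625

Write σ_i for S''(x_i). With h_i = 1, 1 and divided differences Δ_i = 6, 5, the continuity of S' gives the tridiagonal system
  1·σ_0 + 4·σ_1 + 1·σ_2 = 6(Δ_1 - Δ_0) = -6
Clamped end conditions give two more equations: 2h_0·σ_0 + h_0·σ_1 = 6(Δ_0 - S'(0)) = 0 and h_1·σ_1 + 2h_1·σ_2 = 6(S'(2) - Δ_1) = 0.
Hence σ_0 = 1, σ_1 = -2, σ_2 = 1.
On [1, 2], S(x) = 4 + 11/2·(x - 1) - 1·(x - 1)² + 1/2·(x - 1)³.
With (x - 1) = 1/2: S(3/2) = 105/16.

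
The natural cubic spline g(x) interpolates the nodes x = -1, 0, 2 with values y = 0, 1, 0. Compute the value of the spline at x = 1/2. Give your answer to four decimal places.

1.0781

With M_i denoting the second derivative at x_i, h_i = 1, 2, and Δ_i = (y_(i+1) − y_i)/h_i = 1, -1/2:
  1·M_0 + 6·M_1 + 2·M_2 = 6(Δ_1 - Δ_0) = -9
Natural end conditions: M_0 = M_2 = 0.
Solving the tridiagonal system: M_0 = 0, M_1 = -3/2, M_2 = 0.
On [0, 2], g(x) = 1 + 1/2·x - 3/4·x² + 1/8·x³.
With x = 1/2: g(1/2) = 69/64.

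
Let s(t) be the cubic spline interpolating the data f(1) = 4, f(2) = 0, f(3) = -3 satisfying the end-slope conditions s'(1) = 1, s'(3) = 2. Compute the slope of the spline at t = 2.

-6

Put σ_i = s'' at the i-th knot. Here h = (1, 1) and Δ = (-4, -3), so the interior equations h_(i-1)·σ_(i-1) + 2(h_(i-1)+h_i)·σ_i + h_i·σ_(i+1) = 6(Δ_i − Δ_(i-1)) read
  1·σ_0 + 4·σ_1 + 1·σ_2 = 6(Δ_1 - Δ_0) = 6
Clamped end conditions give two more equations: 2h_0·σ_0 + h_0·σ_1 = 6(Δ_0 - s'(1)) = -30 and h_1·σ_1 + 2h_1·σ_2 = 6(s'(3) - Δ_1) = 30.
Forward elimination and back-substitution give σ_0 = -16, σ_1 = 2, σ_2 = 14.
On [2, 3], s'(t) = b_1 + 2c_1·(t - 2) + 3d_1·(t - 2)² with b_1 = Δ_1 - h_1(2σ_1 + σ_2)/6 = -6, c_1 = σ_1/2 = 1, d_1 = (σ_2 - σ_1)/(6h_1) = 2. So s'(2) = -6.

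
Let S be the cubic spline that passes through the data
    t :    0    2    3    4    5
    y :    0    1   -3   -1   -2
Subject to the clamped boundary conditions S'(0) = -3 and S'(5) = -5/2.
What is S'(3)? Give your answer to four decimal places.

-1.2073

Put M_i = S'' at the i-th knot. Here h = (2, 1, 1, 1) and Δ = (1/2, -4, 2, -1), so the interior equations h_(i-1)·M_(i-1) + 2(h_(i-1)+h_i)·M_i + h_i·M_(i+1) = 6(Δ_i − Δ_(i-1)) read
  2·M_0 + 6·M_1 + 1·M_2 = 6(Δ_1 - Δ_0) = -27
  1·M_1 + 4·M_2 + 1·M_3 = 6(Δ_2 - Δ_1) = 36
  1·M_2 + 4·M_3 + 1·M_4 = 6(Δ_3 - Δ_2) = -18
Clamped end conditions give two more equations: 2h_0·M_0 + h_0·M_1 = 6(Δ_0 - S'(0)) = 21 and h_3·M_3 + 2h_3·M_4 = 6(S'(5) - Δ_3) = -9.
Hence M_0 = 1697/164, M_1 = -418/41, M_2 = 1105/82, M_3 = -316/41, M_4 = -53/82.
On [3, 4], S'(t) = b_2 + 2c_2·(t - 3) + 3d_2·(t - 3)² with b_2 = Δ_2 - h_2(2M_2 + M_3)/6 = -99/82, c_2 = M_2/2 = 1105/164, d_2 = (M_3 - M_2)/(6h_2) = -579/164. So S'(3) = -99/82.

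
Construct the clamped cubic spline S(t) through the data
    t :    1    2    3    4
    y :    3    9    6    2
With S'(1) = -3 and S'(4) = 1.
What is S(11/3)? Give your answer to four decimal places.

Let M_i = S''(x_i). Step sizes h_i = 1, 1, 1; slopes of the chords Δ_i = (y_(i+1) - y_i)/h_i = 6, -3, -4.
  1·M_0 + 4·M_1 + 1·M_2 = 6(Δ_1 - Δ_0) = -54
  1·M_1 + 4·M_2 + 1·M_3 = 6(Δ_2 - Δ_1) = -6
Clamped end conditions give two more equations: 2h_0·M_0 + h_0·M_1 = 6(Δ_0 - S'(1)) = 54 and h_2·M_2 + 2h_2·M_3 = 6(S'(4) - Δ_2) = 30.
Hence M_0 = 116/3, M_1 = -70/3, M_2 = 2/3, M_3 = 44/3.
On [3, 4], S(t) = 6 - 20/3·(t - 3) + 1/3·(t - 3)² + 7/3·(t - 3)³.
With (t - 3) = 2/3: S(11/3) = 194/81.

2.3951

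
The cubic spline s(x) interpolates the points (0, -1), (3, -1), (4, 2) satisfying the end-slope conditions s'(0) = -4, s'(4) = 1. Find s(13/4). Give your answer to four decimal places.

-0.0859

Let σ_i = s''(x_i). Step sizes h_i = 3, 1; slopes of the chords Δ_i = (y_(i+1) - y_i)/h_i = 0, 3.
  3·σ_0 + 8·σ_1 + 1·σ_2 = 6(Δ_1 - Δ_0) = 18
Clamped end conditions give two more equations: 2h_0·σ_0 + h_0·σ_1 = 6(Δ_0 - s'(0)) = 24 and h_1·σ_1 + 2h_1·σ_2 = 6(s'(4) - Δ_1) = -12.
Solving the tridiagonal system: σ_0 = 3, σ_1 = 2, σ_2 = -7.
On [3, 4], s(x) = -1 + 7/2·(x - 3) + 1·(x - 3)² - 3/2·(x - 3)³.
With (x - 3) = 1/4: s(13/4) = -11/128.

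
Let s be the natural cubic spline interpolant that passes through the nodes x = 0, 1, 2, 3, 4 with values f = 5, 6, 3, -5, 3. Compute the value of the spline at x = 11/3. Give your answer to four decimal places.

Write σ_i for s''(x_i). With h_i = 1, 1, 1, 1 and divided differences Δ_i = 1, -3, -8, 8, the continuity of s' gives the tridiagonal system
  1·σ_0 + 4·σ_1 + 1·σ_2 = 6(Δ_1 - Δ_0) = -24
  1·σ_1 + 4·σ_2 + 1·σ_3 = 6(Δ_2 - Δ_1) = -30
  1·σ_2 + 4·σ_3 + 1·σ_4 = 6(Δ_3 - Δ_2) = 96
Natural end conditions: σ_0 = σ_4 = 0.
Hence σ_0 = 0, σ_1 = -18/7, σ_2 = -96/7, σ_3 = 192/7, σ_4 = 0.
On [3, 4], s(x) = -5 - 8/7·(x - 3) + 96/7·(x - 3)² - 32/7·(x - 3)³.
With (x - 3) = 2/3: s(11/3) = -193/189.

-1.0212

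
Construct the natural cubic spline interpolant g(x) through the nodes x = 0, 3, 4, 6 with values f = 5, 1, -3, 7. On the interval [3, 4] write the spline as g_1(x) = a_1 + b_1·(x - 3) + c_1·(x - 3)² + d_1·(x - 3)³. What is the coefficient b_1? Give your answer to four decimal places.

Let σ_i = g''(x_i). Step sizes h_i = 3, 1, 2; slopes of the chords Δ_i = (y_(i+1) - y_i)/h_i = -4/3, -4, 5.
  3·σ_0 + 8·σ_1 + 1·σ_2 = 6(Δ_1 - Δ_0) = -16
  1·σ_1 + 6·σ_2 + 2·σ_3 = 6(Δ_2 - Δ_1) = 54
Natural end conditions: σ_0 = σ_3 = 0.
Solving: σ_0 = 0, σ_1 = -150/47, σ_2 = 448/47, σ_3 = 0.
On [3, 4], with g_1(x) = a_1 + b_1·(x - 3) + c_1·(x - 3)² + d_1·(x - 3)³: c_1 = σ_1/2 = -75/47, d_1 = (σ_2 - σ_1)/(6h_1) = 299/141, b_1 = Δ_1 - h_1(2σ_1 + σ_2)/6 = -638/141.

-4.5248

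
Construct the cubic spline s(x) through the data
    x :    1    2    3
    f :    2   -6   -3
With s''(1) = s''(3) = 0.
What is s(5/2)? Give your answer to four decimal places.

-5.5313

Write M_i for s''(x_i). With h_i = 1, 1 and divided differences Δ_i = -8, 3, the continuity of s' gives the tridiagonal system
  1·M_0 + 4·M_1 + 1·M_2 = 6(Δ_1 - Δ_0) = 66
Natural end conditions: M_0 = M_2 = 0.
Solving the tridiagonal system: M_0 = 0, M_1 = 33/2, M_2 = 0.
On [2, 3], s(x) = -6 - 5/2·(x - 2) + 33/4·(x - 2)² - 11/4·(x - 2)³.
With (x - 2) = 1/2: s(5/2) = -177/32.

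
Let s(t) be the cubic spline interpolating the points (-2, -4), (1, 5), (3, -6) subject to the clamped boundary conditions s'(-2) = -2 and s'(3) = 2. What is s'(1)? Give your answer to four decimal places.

Let m_i = s''(x_i). Step sizes h_i = 3, 2; slopes of the chords Δ_i = (y_(i+1) - y_i)/h_i = 3, -11/2.
  3·m_0 + 10·m_1 + 2·m_2 = 6(Δ_1 - Δ_0) = -51
Clamped end conditions give two more equations: 2h_0·m_0 + h_0·m_1 = 6(Δ_0 - s'(-2)) = 30 and h_1·m_1 + 2h_1·m_2 = 6(s'(3) - Δ_1) = 45.
Forward elimination and back-substitution give m_0 = 109/10, m_1 = -59/5, m_2 = 343/20.
On [1, 3], s'(t) = b_1 + 2c_1·(t - 1) + 3d_1·(t - 1)² with b_1 = Δ_1 - h_1(2m_1 + m_2)/6 = -67/20, c_1 = m_1/2 = -59/10, d_1 = (m_2 - m_1)/(6h_1) = 193/80. So s'(1) = -67/20.

-3.3500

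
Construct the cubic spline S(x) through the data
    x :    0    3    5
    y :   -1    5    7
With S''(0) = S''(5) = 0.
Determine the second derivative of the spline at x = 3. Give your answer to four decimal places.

-0.6000

Let M_i = S''(x_i). Step sizes h_i = 3, 2; slopes of the chords Δ_i = (y_(i+1) - y_i)/h_i = 2, 1.
  3·M_0 + 10·M_1 + 2·M_2 = 6(Δ_1 - Δ_0) = -6
Natural end conditions: M_0 = M_2 = 0.
Solving: M_0 = 0, M_1 = -3/5, M_2 = 0.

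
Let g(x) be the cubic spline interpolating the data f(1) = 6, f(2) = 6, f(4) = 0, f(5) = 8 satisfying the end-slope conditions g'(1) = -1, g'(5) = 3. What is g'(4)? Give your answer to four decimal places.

With M_i denoting the second derivative at x_i, h_i = 1, 2, 1, and Δ_i = (y_(i+1) − y_i)/h_i = 0, -3, 8:
  1·M_0 + 6·M_1 + 2·M_2 = 6(Δ_1 - Δ_0) = -18
  2·M_1 + 6·M_2 + 1·M_3 = 6(Δ_2 - Δ_1) = 66
Clamped end conditions give two more equations: 2h_0·M_0 + h_0·M_1 = 6(Δ_0 - g'(1)) = 6 and h_2·M_2 + 2h_2·M_3 = 6(g'(5) - Δ_2) = -30.
Solving: M_0 = 58/7, M_1 = -74/7, M_2 = 130/7, M_3 = -170/7.
On [4, 5], g'(x) = b_2 + 2c_2·(x - 4) + 3d_2·(x - 4)² with b_2 = Δ_2 - h_2(2M_2 + M_3)/6 = 41/7, c_2 = M_2/2 = 65/7, d_2 = (M_3 - M_2)/(6h_2) = -50/7. So g'(4) = 41/7.

5.8571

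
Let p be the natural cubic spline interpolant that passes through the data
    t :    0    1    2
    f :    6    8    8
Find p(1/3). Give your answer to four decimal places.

Put M_i = p'' at the i-th knot. Here h = (1, 1) and Δ = (2, 0), so the interior equations h_(i-1)·M_(i-1) + 2(h_(i-1)+h_i)·M_i + h_i·M_(i+1) = 6(Δ_i − Δ_(i-1)) read
  1·M_0 + 4·M_1 + 1·M_2 = 6(Δ_1 - Δ_0) = -12
Natural end conditions: M_0 = M_2 = 0.
Hence M_0 = 0, M_1 = -3, M_2 = 0.
On [0, 1], p(t) = 6 + 5/2·t + 0·t² - 1/2·t³.
With t = 1/3: p(1/3) = 184/27.

6.8148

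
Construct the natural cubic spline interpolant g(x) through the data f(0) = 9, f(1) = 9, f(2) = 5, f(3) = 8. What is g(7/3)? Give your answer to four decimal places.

Let M_i = g''(x_i). Step sizes h_i = 1, 1, 1; slopes of the chords Δ_i = (y_(i+1) - y_i)/h_i = 0, -4, 3.
  1·M_0 + 4·M_1 + 1·M_2 = 6(Δ_1 - Δ_0) = -24
  1·M_1 + 4·M_2 + 1·M_3 = 6(Δ_2 - Δ_1) = 42
Natural end conditions: M_0 = M_3 = 0.
Forward elimination and back-substitution give M_0 = 0, M_1 = -46/5, M_2 = 64/5, M_3 = 0.
On [2, 3], g(x) = 5 - 19/15·(x - 2) + 32/5·(x - 2)² - 32/15·(x - 2)³.
With (x - 2) = 1/3: g(7/3) = 422/81.

5.2099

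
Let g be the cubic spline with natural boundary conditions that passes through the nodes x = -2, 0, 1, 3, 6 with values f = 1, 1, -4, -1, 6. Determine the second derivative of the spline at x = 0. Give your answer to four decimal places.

-6.3190

Write M_i for g''(x_i). With h_i = 2, 1, 2, 3 and divided differences Δ_i = 0, -5, 3/2, 7/3, the continuity of g' gives the tridiagonal system
  2·M_0 + 6·M_1 + 1·M_2 = 6(Δ_1 - Δ_0) = -30
  1·M_1 + 6·M_2 + 2·M_3 = 6(Δ_2 - Δ_1) = 39
  2·M_2 + 10·M_3 + 3·M_4 = 6(Δ_3 - Δ_2) = 5
Natural end conditions: M_0 = M_4 = 0.
Solving: M_0 = 0, M_1 = -1030/163, M_2 = 1290/163, M_3 = -353/326, M_4 = 0.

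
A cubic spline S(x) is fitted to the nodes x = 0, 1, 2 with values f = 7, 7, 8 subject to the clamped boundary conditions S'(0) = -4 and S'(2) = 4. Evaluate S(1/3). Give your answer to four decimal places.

6.3519

Write M_i for S''(x_i). With h_i = 1, 1 and divided differences Δ_i = 0, 1, the continuity of S' gives the tridiagonal system
  1·M_0 + 4·M_1 + 1·M_2 = 6(Δ_1 - Δ_0) = 6
Clamped end conditions give two more equations: 2h_0·M_0 + h_0·M_1 = 6(Δ_0 - S'(0)) = 24 and h_1·M_1 + 2h_1·M_2 = 6(S'(2) - Δ_1) = 18.
Solving: M_0 = 29/2, M_1 = -5, M_2 = 23/2.
On [0, 1], S(x) = 7 - 4·x + 29/4·x² - 13/4·x³.
With x = 1/3: S(1/3) = 343/54.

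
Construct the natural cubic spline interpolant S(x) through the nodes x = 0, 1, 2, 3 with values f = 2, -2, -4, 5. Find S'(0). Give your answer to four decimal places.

Write m_i for S''(x_i). With h_i = 1, 1, 1 and divided differences Δ_i = -4, -2, 9, the continuity of S' gives the tridiagonal system
  1·m_0 + 4·m_1 + 1·m_2 = 6(Δ_1 - Δ_0) = 12
  1·m_1 + 4·m_2 + 1·m_3 = 6(Δ_2 - Δ_1) = 66
Natural end conditions: m_0 = m_3 = 0.
Forward elimination and back-substitution give m_0 = 0, m_1 = -6/5, m_2 = 84/5, m_3 = 0.
On [0, 1], S'(x) = b_0 + 2c_0·x + 3d_0·x² with b_0 = Δ_0 - h_0(2m_0 + m_1)/6 = -19/5, c_0 = m_0/2 = 0, d_0 = (m_1 - m_0)/(6h_0) = -1/5. So S'(0) = -19/5.

-3.8000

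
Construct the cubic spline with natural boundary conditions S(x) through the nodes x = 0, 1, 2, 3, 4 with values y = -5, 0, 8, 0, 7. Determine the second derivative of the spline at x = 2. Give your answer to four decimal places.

-35.1429

Put M_i = S'' at the i-th knot. Here h = (1, 1, 1, 1) and Δ = (5, 8, -8, 7), so the interior equations h_(i-1)·M_(i-1) + 2(h_(i-1)+h_i)·M_i + h_i·M_(i+1) = 6(Δ_i − Δ_(i-1)) read
  1·M_0 + 4·M_1 + 1·M_2 = 6(Δ_1 - Δ_0) = 18
  1·M_1 + 4·M_2 + 1·M_3 = 6(Δ_2 - Δ_1) = -96
  1·M_2 + 4·M_3 + 1·M_4 = 6(Δ_3 - Δ_2) = 90
Natural end conditions: M_0 = M_4 = 0.
Solving the tridiagonal system: M_0 = 0, M_1 = 93/7, M_2 = -246/7, M_3 = 219/7, M_4 = 0.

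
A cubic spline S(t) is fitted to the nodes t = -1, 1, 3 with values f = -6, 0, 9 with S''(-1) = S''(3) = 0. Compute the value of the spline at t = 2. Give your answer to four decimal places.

4.2188

Write σ_i for S''(x_i). With h_i = 2, 2 and divided differences Δ_i = 3, 9/2, the continuity of S' gives the tridiagonal system
  2·σ_0 + 8·σ_1 + 2·σ_2 = 6(Δ_1 - Δ_0) = 9
Natural end conditions: σ_0 = σ_2 = 0.
Solving: σ_0 = 0, σ_1 = 9/8, σ_2 = 0.
On [1, 3], S(t) = 0 + 15/4·(t - 1) + 9/16·(t - 1)² - 3/32·(t - 1)³.
With (t - 1) = 1: S(2) = 135/32.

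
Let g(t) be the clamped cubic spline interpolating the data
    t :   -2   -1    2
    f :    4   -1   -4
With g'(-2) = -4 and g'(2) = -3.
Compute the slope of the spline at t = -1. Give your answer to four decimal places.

-4.1250

Write M_i for g''(x_i). With h_i = 1, 3 and divided differences Δ_i = -5, -1, the continuity of g' gives the tridiagonal system
  1·M_0 + 8·M_1 + 3·M_2 = 6(Δ_1 - Δ_0) = 24
Clamped end conditions give two more equations: 2h_0·M_0 + h_0·M_1 = 6(Δ_0 - g'(-2)) = -6 and h_1·M_1 + 2h_1·M_2 = 6(g'(2) - Δ_1) = -12.
Forward elimination and back-substitution give M_0 = -23/4, M_1 = 11/2, M_2 = -19/4.
On [-1, 2], g'(t) = b_1 + 2c_1·(t + 1) + 3d_1·(t + 1)² with b_1 = Δ_1 - h_1(2M_1 + M_2)/6 = -33/8, c_1 = M_1/2 = 11/4, d_1 = (M_2 - M_1)/(6h_1) = -41/72. So g'(-1) = -33/8.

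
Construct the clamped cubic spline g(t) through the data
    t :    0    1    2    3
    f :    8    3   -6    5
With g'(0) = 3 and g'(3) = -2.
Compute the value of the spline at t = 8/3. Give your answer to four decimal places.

Put σ_i = g'' at the i-th knot. Here h = (1, 1, 1) and Δ = (-5, -9, 11), so the interior equations h_(i-1)·σ_(i-1) + 2(h_(i-1)+h_i)·σ_i + h_i·σ_(i+1) = 6(Δ_i − Δ_(i-1)) read
  1·σ_0 + 4·σ_1 + 1·σ_2 = 6(Δ_1 - Δ_0) = -24
  1·σ_1 + 4·σ_2 + 1·σ_3 = 6(Δ_2 - Δ_1) = 120
Clamped end conditions give two more equations: 2h_0·σ_0 + h_0·σ_1 = 6(Δ_0 - g'(0)) = -48 and h_2·σ_2 + 2h_2·σ_3 = 6(g'(3) - Δ_2) = -78.
Solving the tridiagonal system: σ_0 = -254/15, σ_1 = -212/15, σ_2 = 742/15, σ_3 = -956/15.
On [2, 3], g(t) = -6 + 77/15·(t - 2) + 371/15·(t - 2)² - 283/15·(t - 2)³.
With (t - 2) = 2/3: g(8/3) = 1144/405.

2.8247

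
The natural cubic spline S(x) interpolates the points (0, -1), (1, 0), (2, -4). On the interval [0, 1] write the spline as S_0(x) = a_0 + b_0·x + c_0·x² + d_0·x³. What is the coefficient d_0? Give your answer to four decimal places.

Let m_i = S''(x_i). Step sizes h_i = 1, 1; slopes of the chords Δ_i = (y_(i+1) - y_i)/h_i = 1, -4.
  1·m_0 + 4·m_1 + 1·m_2 = 6(Δ_1 - Δ_0) = -30
Natural end conditions: m_0 = m_2 = 0.
Hence m_0 = 0, m_1 = -15/2, m_2 = 0.
On [0, 1], with S_0(x) = a_0 + b_0·x + c_0·x² + d_0·x³: c_0 = m_0/2 = 0, d_0 = (m_1 - m_0)/(6h_0) = -5/4, b_0 = Δ_0 - h_0(2m_0 + m_1)/6 = 9/4.

-1.2500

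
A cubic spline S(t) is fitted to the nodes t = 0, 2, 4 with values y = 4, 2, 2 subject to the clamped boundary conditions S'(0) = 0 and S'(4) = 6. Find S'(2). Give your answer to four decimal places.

Let M_i = S''(x_i). Step sizes h_i = 2, 2; slopes of the chords Δ_i = (y_(i+1) - y_i)/h_i = -1, 0.
  2·M_0 + 8·M_1 + 2·M_2 = 6(Δ_1 - Δ_0) = 6
Clamped end conditions give two more equations: 2h_0·M_0 + h_0·M_1 = 6(Δ_0 - S'(0)) = -6 and h_1·M_1 + 2h_1·M_2 = 6(S'(4) - Δ_1) = 36.
Solving the tridiagonal system: M_0 = -3/4, M_1 = -3/2, M_2 = 39/4.
On [2, 4], S'(t) = b_1 + 2c_1·(t - 2) + 3d_1·(t - 2)² with b_1 = Δ_1 - h_1(2M_1 + M_2)/6 = -9/4, c_1 = M_1/2 = -3/4, d_1 = (M_2 - M_1)/(6h_1) = 15/16. So S'(2) = -9/4.

-2.2500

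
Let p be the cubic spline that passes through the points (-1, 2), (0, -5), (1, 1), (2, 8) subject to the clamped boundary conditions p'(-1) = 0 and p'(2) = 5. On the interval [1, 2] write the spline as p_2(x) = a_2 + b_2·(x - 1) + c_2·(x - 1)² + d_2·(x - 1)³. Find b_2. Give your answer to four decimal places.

Write M_i for p''(x_i). With h_i = 1, 1, 1 and divided differences Δ_i = -7, 6, 7, the continuity of p' gives the tridiagonal system
  1·M_0 + 4·M_1 + 1·M_2 = 6(Δ_1 - Δ_0) = 78
  1·M_1 + 4·M_2 + 1·M_3 = 6(Δ_2 - Δ_1) = 6
Clamped end conditions give two more equations: 2h_0·M_0 + h_0·M_1 = 6(Δ_0 - p'(-1)) = -42 and h_2·M_2 + 2h_2·M_3 = 6(p'(2) - Δ_2) = -12.
Solving the tridiagonal system: M_0 = -538/15, M_1 = 446/15, M_2 = -76/15, M_3 = -52/15.
On [1, 2], with p_2(x) = a_2 + b_2·(x - 1) + c_2·(x - 1)² + d_2·(x - 1)³: c_2 = M_2/2 = -38/15, d_2 = (M_3 - M_2)/(6h_2) = 4/15, b_2 = Δ_2 - h_2(2M_2 + M_3)/6 = 139/15.

9.2667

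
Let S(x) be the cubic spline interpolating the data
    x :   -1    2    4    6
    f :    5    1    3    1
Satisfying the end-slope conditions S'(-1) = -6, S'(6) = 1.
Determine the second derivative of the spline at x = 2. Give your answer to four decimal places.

0.6486

With m_i denoting the second derivative at x_i, h_i = 3, 2, 2, and Δ_i = (y_(i+1) − y_i)/h_i = -4/3, 1, -1:
  3·m_0 + 10·m_1 + 2·m_2 = 6(Δ_1 - Δ_0) = 14
  2·m_1 + 8·m_2 + 2·m_3 = 6(Δ_2 - Δ_1) = -12
Clamped end conditions give two more equations: 2h_0·m_0 + h_0·m_1 = 6(Δ_0 - S'(-1)) = 28 and h_2·m_2 + 2h_2·m_3 = 6(S'(6) - Δ_2) = 12.
Forward elimination and back-substitution give m_0 = 482/111, m_1 = 24/37, m_2 = -102/37, m_3 = 162/37.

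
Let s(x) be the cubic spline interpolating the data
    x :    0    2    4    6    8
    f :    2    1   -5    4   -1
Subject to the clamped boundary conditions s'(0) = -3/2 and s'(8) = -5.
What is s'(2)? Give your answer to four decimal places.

Let M_i = s''(x_i). Step sizes h_i = 2, 2, 2, 2; slopes of the chords Δ_i = (y_(i+1) - y_i)/h_i = -1/2, -3, 9/2, -5/2.
  2·M_0 + 8·M_1 + 2·M_2 = 6(Δ_1 - Δ_0) = -15
  2·M_1 + 8·M_2 + 2·M_3 = 6(Δ_2 - Δ_1) = 45
  2·M_2 + 8·M_3 + 2·M_4 = 6(Δ_3 - Δ_2) = -42
Clamped end conditions give two more equations: 2h_0·M_0 + h_0·M_1 = 6(Δ_0 - s'(0)) = 6 and h_3·M_3 + 2h_3·M_4 = 6(s'(8) - Δ_3) = -15.
Hence M_0 = 113/28, M_1 = -71/14, M_2 = 35/4, M_3 = -52/7, M_4 = -1/28.
On [2, 4], s'(x) = b_1 + 2c_1·(x - 2) + 3d_1·(x - 2)² with b_1 = Δ_1 - h_1(2M_1 + M_2)/6 = -71/28, c_1 = M_1/2 = -71/28, d_1 = (M_2 - M_1)/(6h_1) = 129/112. So s'(2) = -71/28.

-2.5357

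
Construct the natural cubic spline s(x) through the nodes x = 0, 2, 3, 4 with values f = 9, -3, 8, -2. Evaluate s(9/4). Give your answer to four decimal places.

-0.0625

With m_i denoting the second derivative at x_i, h_i = 2, 1, 1, and Δ_i = (y_(i+1) − y_i)/h_i = -6, 11, -10:
  2·m_0 + 6·m_1 + 1·m_2 = 6(Δ_1 - Δ_0) = 102
  1·m_1 + 4·m_2 + 1·m_3 = 6(Δ_2 - Δ_1) = -126
Natural end conditions: m_0 = m_3 = 0.
Hence m_0 = 0, m_1 = 534/23, m_2 = -858/23, m_3 = 0.
On [2, 3], s(x) = -3 + 218/23·(x - 2) + 267/23·(x - 2)² - 232/23·(x - 2)³.
With (x - 2) = 1/4: s(9/4) = -1/16.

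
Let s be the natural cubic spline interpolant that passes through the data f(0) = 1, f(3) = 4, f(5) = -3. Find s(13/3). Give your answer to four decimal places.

-0.1333

Write m_i for s''(x_i). With h_i = 3, 2 and divided differences Δ_i = 1, -7/2, the continuity of s' gives the tridiagonal system
  3·m_0 + 10·m_1 + 2·m_2 = 6(Δ_1 - Δ_0) = -27
Natural end conditions: m_0 = m_2 = 0.
Solving the tridiagonal system: m_0 = 0, m_1 = -27/10, m_2 = 0.
On [3, 5], s(x) = 4 - 17/10·(x - 3) - 27/20·(x - 3)² + 9/40·(x - 3)³.
With (x - 3) = 4/3: s(13/3) = -2/15.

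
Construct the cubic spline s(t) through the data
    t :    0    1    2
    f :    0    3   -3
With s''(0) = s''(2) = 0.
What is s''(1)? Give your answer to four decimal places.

-13.5000

Put m_i = s'' at the i-th knot. Here h = (1, 1) and Δ = (3, -6), so the interior equations h_(i-1)·m_(i-1) + 2(h_(i-1)+h_i)·m_i + h_i·m_(i+1) = 6(Δ_i − Δ_(i-1)) read
  1·m_0 + 4·m_1 + 1·m_2 = 6(Δ_1 - Δ_0) = -54
Natural end conditions: m_0 = m_2 = 0.
Hence m_0 = 0, m_1 = -27/2, m_2 = 0.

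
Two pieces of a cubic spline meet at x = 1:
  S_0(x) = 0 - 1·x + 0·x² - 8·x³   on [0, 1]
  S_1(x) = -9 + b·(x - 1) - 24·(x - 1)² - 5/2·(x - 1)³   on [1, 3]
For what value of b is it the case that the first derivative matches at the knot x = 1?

-25

S_0'(x) = -1 + 0·x - 24·x², so S_0'(1) = -25. On the right, S_1'(1) = b, so b = -25.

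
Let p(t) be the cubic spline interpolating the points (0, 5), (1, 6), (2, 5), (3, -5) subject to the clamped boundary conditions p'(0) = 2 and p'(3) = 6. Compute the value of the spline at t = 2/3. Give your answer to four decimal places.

With σ_i denoting the second derivative at x_i, h_i = 1, 1, 1, and Δ_i = (y_(i+1) − y_i)/h_i = 1, -1, -10:
  1·σ_0 + 4·σ_1 + 1·σ_2 = 6(Δ_1 - Δ_0) = -12
  1·σ_1 + 4·σ_2 + 1·σ_3 = 6(Δ_2 - Δ_1) = -54
Clamped end conditions give two more equations: 2h_0·σ_0 + h_0·σ_1 = 6(Δ_0 - p'(0)) = -6 and h_2·σ_2 + 2h_2·σ_3 = 6(p'(3) - Δ_2) = 96.
Hence σ_0 = -92/15, σ_1 = 94/15, σ_2 = -464/15, σ_3 = 952/15.
On [0, 1], p(t) = 5 + 2·t - 46/15·t² + 31/15·t³.
With t = 2/3: p(2/3) = 2261/405.

5.5827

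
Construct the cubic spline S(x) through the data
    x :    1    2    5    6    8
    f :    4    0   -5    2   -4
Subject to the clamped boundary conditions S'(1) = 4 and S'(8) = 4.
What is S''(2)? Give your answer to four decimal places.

Let m_i = S''(x_i). Step sizes h_i = 1, 3, 1, 2; slopes of the chords Δ_i = (y_(i+1) - y_i)/h_i = -4, -5/3, 7, -3.
  1·m_0 + 8·m_1 + 3·m_2 = 6(Δ_1 - Δ_0) = 14
  3·m_1 + 8·m_2 + 1·m_3 = 6(Δ_2 - Δ_1) = 52
  1·m_2 + 6·m_3 + 2·m_4 = 6(Δ_3 - Δ_2) = -60
Clamped end conditions give two more equations: 2h_0·m_0 + h_0·m_1 = 6(Δ_0 - S'(1)) = -48 and h_3·m_3 + 2h_3·m_4 = 6(S'(8) - Δ_3) = 42.
Forward elimination and back-substitution give m_0 = -1371/55, m_1 = 102/55, m_2 = 265/33, m_3 = -2938/165, m_4 = 6403/330.

1.8545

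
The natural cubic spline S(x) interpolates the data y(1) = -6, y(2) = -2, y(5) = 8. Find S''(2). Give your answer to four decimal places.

With σ_i denoting the second derivative at x_i, h_i = 1, 3, and Δ_i = (y_(i+1) − y_i)/h_i = 4, 10/3:
  1·σ_0 + 8·σ_1 + 3·σ_2 = 6(Δ_1 - Δ_0) = -4
Natural end conditions: σ_0 = σ_2 = 0.
Hence σ_0 = 0, σ_1 = -1/2, σ_2 = 0.

-0.5000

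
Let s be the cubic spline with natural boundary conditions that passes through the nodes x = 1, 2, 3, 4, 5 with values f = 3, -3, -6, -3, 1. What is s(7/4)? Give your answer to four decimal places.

-1.6289

With σ_i denoting the second derivative at x_i, h_i = 1, 1, 1, 1, and Δ_i = (y_(i+1) − y_i)/h_i = -6, -3, 3, 4:
  1·σ_0 + 4·σ_1 + 1·σ_2 = 6(Δ_1 - Δ_0) = 18
  1·σ_1 + 4·σ_2 + 1·σ_3 = 6(Δ_2 - Δ_1) = 36
  1·σ_2 + 4·σ_3 + 1·σ_4 = 6(Δ_3 - Δ_2) = 6
Natural end conditions: σ_0 = σ_4 = 0.
Solving: σ_0 = 0, σ_1 = 33/14, σ_2 = 60/7, σ_3 = -9/14, σ_4 = 0.
On [1, 2], s(x) = 3 - 179/28·(x - 1) + 0·(x - 1)² + 11/28·(x - 1)³.
With (x - 1) = 3/4: s(7/4) = -417/256.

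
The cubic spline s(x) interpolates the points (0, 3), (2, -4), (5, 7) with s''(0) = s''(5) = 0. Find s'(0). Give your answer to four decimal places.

Put m_i = s'' at the i-th knot. Here h = (2, 3) and Δ = (-7/2, 11/3), so the interior equations h_(i-1)·m_(i-1) + 2(h_(i-1)+h_i)·m_i + h_i·m_(i+1) = 6(Δ_i − Δ_(i-1)) read
  2·m_0 + 10·m_1 + 3·m_2 = 6(Δ_1 - Δ_0) = 43
Natural end conditions: m_0 = m_2 = 0.
Solving the tridiagonal system: m_0 = 0, m_1 = 43/10, m_2 = 0.
On [0, 2], s'(x) = b_0 + 2c_0·x + 3d_0·x² with b_0 = Δ_0 - h_0(2m_0 + m_1)/6 = -74/15, c_0 = m_0/2 = 0, d_0 = (m_1 - m_0)/(6h_0) = 43/120. So s'(0) = -74/15.

-4.9333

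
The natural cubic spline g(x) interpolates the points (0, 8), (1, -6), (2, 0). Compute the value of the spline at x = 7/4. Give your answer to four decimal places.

-2.6719

Let M_i = g''(x_i). Step sizes h_i = 1, 1; slopes of the chords Δ_i = (y_(i+1) - y_i)/h_i = -14, 6.
  1·M_0 + 4·M_1 + 1·M_2 = 6(Δ_1 - Δ_0) = 120
Natural end conditions: M_0 = M_2 = 0.
Hence M_0 = 0, M_1 = 30, M_2 = 0.
On [1, 2], g(x) = -6 - 4·(x - 1) + 15·(x - 1)² - 5·(x - 1)³.
With (x - 1) = 3/4: g(7/4) = -171/64.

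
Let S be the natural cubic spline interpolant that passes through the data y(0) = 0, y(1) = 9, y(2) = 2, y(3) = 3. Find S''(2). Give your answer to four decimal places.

Put σ_i = S'' at the i-th knot. Here h = (1, 1, 1) and Δ = (9, -7, 1), so the interior equations h_(i-1)·σ_(i-1) + 2(h_(i-1)+h_i)·σ_i + h_i·σ_(i+1) = 6(Δ_i − Δ_(i-1)) read
  1·σ_0 + 4·σ_1 + 1·σ_2 = 6(Δ_1 - Δ_0) = -96
  1·σ_1 + 4·σ_2 + 1·σ_3 = 6(Δ_2 - Δ_1) = 48
Natural end conditions: σ_0 = σ_3 = 0.
Solving: σ_0 = 0, σ_1 = -144/5, σ_2 = 96/5, σ_3 = 0.

19.2000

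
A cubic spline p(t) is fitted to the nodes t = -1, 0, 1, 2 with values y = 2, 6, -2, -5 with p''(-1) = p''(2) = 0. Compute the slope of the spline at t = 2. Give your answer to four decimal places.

With σ_i denoting the second derivative at x_i, h_i = 1, 1, 1, and Δ_i = (y_(i+1) − y_i)/h_i = 4, -8, -3:
  1·σ_0 + 4·σ_1 + 1·σ_2 = 6(Δ_1 - Δ_0) = -72
  1·σ_1 + 4·σ_2 + 1·σ_3 = 6(Δ_2 - Δ_1) = 30
Natural end conditions: σ_0 = σ_3 = 0.
Hence σ_0 = 0, σ_1 = -106/5, σ_2 = 64/5, σ_3 = 0.
On [1, 2], p'(t) = b_2 + 2c_2·(t - 1) + 3d_2·(t - 1)² with b_2 = Δ_2 - h_2(2σ_2 + σ_3)/6 = -109/15, c_2 = σ_2/2 = 32/5, d_2 = (σ_3 - σ_2)/(6h_2) = -32/15. So p'(2) = -13/15.

-0.8667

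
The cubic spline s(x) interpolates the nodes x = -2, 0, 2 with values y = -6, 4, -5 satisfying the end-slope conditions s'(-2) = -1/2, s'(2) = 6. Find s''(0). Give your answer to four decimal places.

-17.5000

Let σ_i = s''(x_i). Step sizes h_i = 2, 2; slopes of the chords Δ_i = (y_(i+1) - y_i)/h_i = 5, -9/2.
  2·σ_0 + 8·σ_1 + 2·σ_2 = 6(Δ_1 - Δ_0) = -57
Clamped end conditions give two more equations: 2h_0·σ_0 + h_0·σ_1 = 6(Δ_0 - s'(-2)) = 33 and h_1·σ_1 + 2h_1·σ_2 = 6(s'(2) - Δ_1) = 63.
Hence σ_0 = 17, σ_1 = -35/2, σ_2 = 49/2.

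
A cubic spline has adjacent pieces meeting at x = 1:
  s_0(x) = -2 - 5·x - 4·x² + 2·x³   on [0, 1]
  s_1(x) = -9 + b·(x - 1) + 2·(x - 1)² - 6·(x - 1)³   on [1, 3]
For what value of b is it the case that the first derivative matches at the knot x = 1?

s_0'(x) = -5 - 8·x + 6·x², so s_0'(1) = -7. On the right, s_1'(1) = b, so b = -7.

-7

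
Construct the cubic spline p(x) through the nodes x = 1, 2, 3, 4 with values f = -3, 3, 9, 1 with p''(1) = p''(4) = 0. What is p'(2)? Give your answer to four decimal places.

7.8667

With m_i denoting the second derivative at x_i, h_i = 1, 1, 1, and Δ_i = (y_(i+1) − y_i)/h_i = 6, 6, -8:
  1·m_0 + 4·m_1 + 1·m_2 = 6(Δ_1 - Δ_0) = 0
  1·m_1 + 4·m_2 + 1·m_3 = 6(Δ_2 - Δ_1) = -84
Natural end conditions: m_0 = m_3 = 0.
Hence m_0 = 0, m_1 = 28/5, m_2 = -112/5, m_3 = 0.
On [2, 3], p'(x) = b_1 + 2c_1·(x - 2) + 3d_1·(x - 2)² with b_1 = Δ_1 - h_1(2m_1 + m_2)/6 = 118/15, c_1 = m_1/2 = 14/5, d_1 = (m_2 - m_1)/(6h_1) = -14/3. So p'(2) = 118/15.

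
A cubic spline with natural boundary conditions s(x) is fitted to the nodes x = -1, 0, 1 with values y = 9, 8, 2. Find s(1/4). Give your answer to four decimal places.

6.9102

Write M_i for s''(x_i). With h_i = 1, 1 and divided differences Δ_i = -1, -6, the continuity of s' gives the tridiagonal system
  1·M_0 + 4·M_1 + 1·M_2 = 6(Δ_1 - Δ_0) = -30
Natural end conditions: M_0 = M_2 = 0.
Solving: M_0 = 0, M_1 = -15/2, M_2 = 0.
On [0, 1], s(x) = 8 - 7/2·x - 15/4·x² + 5/4·x³.
With x = 1/4: s(1/4) = 1769/256.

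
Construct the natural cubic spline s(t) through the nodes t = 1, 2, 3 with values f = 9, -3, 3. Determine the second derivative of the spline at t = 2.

27

Put M_i = s'' at the i-th knot. Here h = (1, 1) and Δ = (-12, 6), so the interior equations h_(i-1)·M_(i-1) + 2(h_(i-1)+h_i)·M_i + h_i·M_(i+1) = 6(Δ_i − Δ_(i-1)) read
  1·M_0 + 4·M_1 + 1·M_2 = 6(Δ_1 - Δ_0) = 108
Natural end conditions: M_0 = M_2 = 0.
Hence M_0 = 0, M_1 = 27, M_2 = 0.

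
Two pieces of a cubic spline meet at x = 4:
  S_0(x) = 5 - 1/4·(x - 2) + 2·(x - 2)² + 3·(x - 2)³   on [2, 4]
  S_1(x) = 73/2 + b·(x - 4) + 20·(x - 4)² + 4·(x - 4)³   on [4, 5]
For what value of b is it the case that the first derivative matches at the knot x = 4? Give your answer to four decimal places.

43.7500

S_0'(x) = -1/4 + 4·(x - 2) + 9·(x - 2)², so S_0'(4) = 175/4. On the right, S_1'(4) = b, so b = 175/4.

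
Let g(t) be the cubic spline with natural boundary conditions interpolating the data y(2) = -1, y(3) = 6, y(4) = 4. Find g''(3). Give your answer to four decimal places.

-13.5000

Let M_i = g''(x_i). Step sizes h_i = 1, 1; slopes of the chords Δ_i = (y_(i+1) - y_i)/h_i = 7, -2.
  1·M_0 + 4·M_1 + 1·M_2 = 6(Δ_1 - Δ_0) = -54
Natural end conditions: M_0 = M_2 = 0.
Forward elimination and back-substitution give M_0 = 0, M_1 = -27/2, M_2 = 0.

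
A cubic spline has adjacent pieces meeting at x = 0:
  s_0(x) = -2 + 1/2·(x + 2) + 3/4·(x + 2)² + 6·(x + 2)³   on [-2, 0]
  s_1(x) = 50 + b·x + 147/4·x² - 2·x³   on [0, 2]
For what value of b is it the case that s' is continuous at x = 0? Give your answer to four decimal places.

75.5000

s_0'(x) = 1/2 + 3/2·(x + 2) + 18·(x + 2)², so s_0'(0) = 151/2. On the right, s_1'(0) = b, so b = 151/2.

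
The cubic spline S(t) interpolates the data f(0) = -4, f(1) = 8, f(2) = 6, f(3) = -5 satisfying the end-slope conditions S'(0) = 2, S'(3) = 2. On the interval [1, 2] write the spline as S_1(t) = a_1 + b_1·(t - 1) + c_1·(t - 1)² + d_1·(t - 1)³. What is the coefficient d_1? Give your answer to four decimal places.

With m_i denoting the second derivative at x_i, h_i = 1, 1, 1, and Δ_i = (y_(i+1) − y_i)/h_i = 12, -2, -11:
  1·m_0 + 4·m_1 + 1·m_2 = 6(Δ_1 - Δ_0) = -84
  1·m_1 + 4·m_2 + 1·m_3 = 6(Δ_2 - Δ_1) = -54
Clamped end conditions give two more equations: 2h_0·m_0 + h_0·m_1 = 6(Δ_0 - S'(0)) = 60 and h_2·m_2 + 2h_2·m_3 = 6(S'(3) - Δ_2) = 78.
Solving the tridiagonal system: m_0 = 218/5, m_1 = -136/5, m_2 = -94/5, m_3 = 242/5.
On [1, 2], with S_1(t) = a_1 + b_1·(t - 1) + c_1·(t - 1)² + d_1·(t - 1)³: c_1 = m_1/2 = -68/5, d_1 = (m_2 - m_1)/(6h_1) = 7/5, b_1 = Δ_1 - h_1(2m_1 + m_2)/6 = 51/5.

1.4000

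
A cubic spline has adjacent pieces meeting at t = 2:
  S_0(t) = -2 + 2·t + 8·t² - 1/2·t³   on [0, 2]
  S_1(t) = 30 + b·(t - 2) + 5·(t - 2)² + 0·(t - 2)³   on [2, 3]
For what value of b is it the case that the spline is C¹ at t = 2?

28

S_0'(t) = 2 + 16·t - 3/2·t², so S_0'(2) = 28. On the right, S_1'(2) = b, so b = 28.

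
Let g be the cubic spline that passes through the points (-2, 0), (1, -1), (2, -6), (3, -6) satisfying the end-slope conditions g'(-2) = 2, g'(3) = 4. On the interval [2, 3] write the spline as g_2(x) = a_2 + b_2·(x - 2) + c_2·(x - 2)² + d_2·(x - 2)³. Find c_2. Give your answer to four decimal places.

3.1724

Write σ_i for g''(x_i). With h_i = 3, 1, 1 and divided differences Δ_i = -1/3, -5, 0, the continuity of g' gives the tridiagonal system
  3·σ_0 + 8·σ_1 + 1·σ_2 = 6(Δ_1 - Δ_0) = -28
  1·σ_1 + 4·σ_2 + 1·σ_3 = 6(Δ_2 - Δ_1) = 30
Clamped end conditions give two more equations: 2h_0·σ_0 + h_0·σ_1 = 6(Δ_0 - g'(-2)) = -14 and h_2·σ_2 + 2h_2·σ_3 = 6(g'(3) - Δ_2) = 24.
Hence σ_0 = -20/87, σ_1 = -122/29, σ_2 = 184/29, σ_3 = 256/29.
On [2, 3], with g_2(x) = a_2 + b_2·(x - 2) + c_2·(x - 2)² + d_2·(x - 2)³: c_2 = σ_2/2 = 92/29, d_2 = (σ_3 - σ_2)/(6h_2) = 12/29, b_2 = Δ_2 - h_2(2σ_2 + σ_3)/6 = -104/29.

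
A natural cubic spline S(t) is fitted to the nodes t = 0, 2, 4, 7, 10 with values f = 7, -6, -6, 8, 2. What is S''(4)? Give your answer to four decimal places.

Put σ_i = S'' at the i-th knot. Here h = (2, 2, 3, 3) and Δ = (-13/2, 0, 14/3, -2), so the interior equations h_(i-1)·σ_(i-1) + 2(h_(i-1)+h_i)·σ_i + h_i·σ_(i+1) = 6(Δ_i − Δ_(i-1)) read
  2·σ_0 + 8·σ_1 + 2·σ_2 = 6(Δ_1 - Δ_0) = 39
  2·σ_1 + 10·σ_2 + 3·σ_3 = 6(Δ_2 - Δ_1) = 28
  3·σ_2 + 12·σ_3 + 3·σ_4 = 6(Δ_3 - Δ_2) = -40
Natural end conditions: σ_0 = σ_4 = 0.
Forward elimination and back-substitution give σ_0 = 0, σ_1 = 1139/280, σ_2 = 113/35, σ_3 = -1739/420, σ_4 = 0.

3.2286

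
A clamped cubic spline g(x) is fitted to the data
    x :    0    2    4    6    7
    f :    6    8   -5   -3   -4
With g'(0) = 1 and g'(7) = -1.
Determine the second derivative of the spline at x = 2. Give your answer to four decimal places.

With σ_i denoting the second derivative at x_i, h_i = 2, 2, 2, 1, and Δ_i = (y_(i+1) − y_i)/h_i = 1, -13/2, 1, -1:
  2·σ_0 + 8·σ_1 + 2·σ_2 = 6(Δ_1 - Δ_0) = -45
  2·σ_1 + 8·σ_2 + 2·σ_3 = 6(Δ_2 - Δ_1) = 45
  2·σ_2 + 6·σ_3 + 1·σ_4 = 6(Δ_3 - Δ_2) = -12
Clamped end conditions give two more equations: 2h_0·σ_0 + h_0·σ_1 = 6(Δ_0 - g'(0)) = 0 and h_3·σ_3 + 2h_3·σ_4 = 6(g'(7) - Δ_3) = 0.
Solving the tridiagonal system: σ_0 = 781/172, σ_1 = -781/86, σ_2 = 1597/172, σ_3 = -239/43, σ_4 = 239/86.

-9.0814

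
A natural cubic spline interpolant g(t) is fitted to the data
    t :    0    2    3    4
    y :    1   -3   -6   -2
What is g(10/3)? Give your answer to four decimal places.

-5.3591

Put M_i = g'' at the i-th knot. Here h = (2, 1, 1) and Δ = (-2, -3, 4), so the interior equations h_(i-1)·M_(i-1) + 2(h_(i-1)+h_i)·M_i + h_i·M_(i+1) = 6(Δ_i − Δ_(i-1)) read
  2·M_0 + 6·M_1 + 1·M_2 = 6(Δ_1 - Δ_0) = -6
  1·M_1 + 4·M_2 + 1·M_3 = 6(Δ_2 - Δ_1) = 42
Natural end conditions: M_0 = M_3 = 0.
Forward elimination and back-substitution give M_0 = 0, M_1 = -66/23, M_2 = 258/23, M_3 = 0.
On [3, 4], g(t) = -6 + 6/23·(t - 3) + 129/23·(t - 3)² - 43/23·(t - 3)³.
With (t - 3) = 1/3: g(10/3) = -3328/621.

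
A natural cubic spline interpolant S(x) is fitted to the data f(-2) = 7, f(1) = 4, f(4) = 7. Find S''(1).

1

Put σ_i = S'' at the i-th knot. Here h = (3, 3) and Δ = (-1, 1), so the interior equations h_(i-1)·σ_(i-1) + 2(h_(i-1)+h_i)·σ_i + h_i·σ_(i+1) = 6(Δ_i − Δ_(i-1)) read
  3·σ_0 + 12·σ_1 + 3·σ_2 = 6(Δ_1 - Δ_0) = 12
Natural end conditions: σ_0 = σ_2 = 0.
Solving the tridiagonal system: σ_0 = 0, σ_1 = 1, σ_2 = 0.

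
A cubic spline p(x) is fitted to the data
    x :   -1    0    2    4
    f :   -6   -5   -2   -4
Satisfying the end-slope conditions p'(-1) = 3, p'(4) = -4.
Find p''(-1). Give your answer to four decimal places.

-7.0870

With m_i denoting the second derivative at x_i, h_i = 1, 2, 2, and Δ_i = (y_(i+1) − y_i)/h_i = 1, 3/2, -1:
  1·m_0 + 6·m_1 + 2·m_2 = 6(Δ_1 - Δ_0) = 3
  2·m_1 + 8·m_2 + 2·m_3 = 6(Δ_2 - Δ_1) = -15
Clamped end conditions give two more equations: 2h_0·m_0 + h_0·m_1 = 6(Δ_0 - p'(-1)) = -12 and h_2·m_2 + 2h_2·m_3 = 6(p'(4) - Δ_2) = -18.
Forward elimination and back-substitution give m_0 = -163/23, m_1 = 50/23, m_2 = -34/23, m_3 = -173/46.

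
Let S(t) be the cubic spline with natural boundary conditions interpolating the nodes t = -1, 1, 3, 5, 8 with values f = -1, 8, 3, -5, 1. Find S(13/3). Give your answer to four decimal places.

Let M_i = S''(x_i). Step sizes h_i = 2, 2, 2, 3; slopes of the chords Δ_i = (y_(i+1) - y_i)/h_i = 9/2, -5/2, -4, 2.
  2·M_0 + 8·M_1 + 2·M_2 = 6(Δ_1 - Δ_0) = -42
  2·M_1 + 8·M_2 + 2·M_3 = 6(Δ_2 - Δ_1) = -9
  2·M_2 + 10·M_3 + 3·M_4 = 6(Δ_3 - Δ_2) = 36
Natural end conditions: M_0 = M_4 = 0.
Forward elimination and back-substitution give M_0 = 0, M_1 = -717/142, M_2 = -57/71, M_3 = 267/71, M_4 = 0.
On [3, 5], S(t) = 3 - 335/71·(t - 3) - 57/142·(t - 3)² + 27/71·(t - 3)³.
With (t - 3) = 4/3: S(13/3) = -661/213.

-3.1033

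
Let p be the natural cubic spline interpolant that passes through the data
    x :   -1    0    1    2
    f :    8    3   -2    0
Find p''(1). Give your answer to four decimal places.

11.2000

Write M_i for p''(x_i). With h_i = 1, 1, 1 and divided differences Δ_i = -5, -5, 2, the continuity of p' gives the tridiagonal system
  1·M_0 + 4·M_1 + 1·M_2 = 6(Δ_1 - Δ_0) = 0
  1·M_1 + 4·M_2 + 1·M_3 = 6(Δ_2 - Δ_1) = 42
Natural end conditions: M_0 = M_3 = 0.
Solving: M_0 = 0, M_1 = -14/5, M_2 = 56/5, M_3 = 0.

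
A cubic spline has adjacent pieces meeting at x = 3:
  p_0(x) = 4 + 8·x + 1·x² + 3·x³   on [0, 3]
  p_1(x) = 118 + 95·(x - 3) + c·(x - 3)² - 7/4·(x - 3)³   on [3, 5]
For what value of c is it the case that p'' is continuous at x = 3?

p_0''(x) = 2 + 18·x, so p_0''(3) = 56. On the right, p_1''(3) = 2c, so c = 28.

28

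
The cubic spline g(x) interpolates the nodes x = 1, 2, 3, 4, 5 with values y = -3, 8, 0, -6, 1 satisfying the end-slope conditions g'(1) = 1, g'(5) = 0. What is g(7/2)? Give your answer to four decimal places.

-5.0915

Write M_i for g''(x_i). With h_i = 1, 1, 1, 1 and divided differences Δ_i = 11, -8, -6, 7, the continuity of g' gives the tridiagonal system
  1·M_0 + 4·M_1 + 1·M_2 = 6(Δ_1 - Δ_0) = -114
  1·M_1 + 4·M_2 + 1·M_3 = 6(Δ_2 - Δ_1) = 12
  1·M_2 + 4·M_3 + 1·M_4 = 6(Δ_3 - Δ_2) = 78
Clamped end conditions give two more equations: 2h_0·M_0 + h_0·M_1 = 6(Δ_0 - g'(1)) = 60 and h_3·M_3 + 2h_3·M_4 = 6(g'(5) - Δ_3) = -42.
Hence M_0 = 1445/28, M_1 = -605/14, M_2 = 29/4, M_3 = 367/14, M_4 = -955/28.
On [3, 4], g(x) = 0 - 179/14·(x - 3) + 29/8·(x - 3)² + 177/56·(x - 3)³.
With (x - 3) = 1/2: g(7/2) = -2281/448.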